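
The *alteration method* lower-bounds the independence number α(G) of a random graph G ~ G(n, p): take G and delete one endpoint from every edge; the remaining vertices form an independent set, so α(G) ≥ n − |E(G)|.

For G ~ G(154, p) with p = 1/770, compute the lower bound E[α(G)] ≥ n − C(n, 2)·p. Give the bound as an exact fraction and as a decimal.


E[|E(G)|] = C(154, 2)·p = 11781 · (1/770) = 153/10.
E[α(G)] ≥ n − E[|E(G)|] = 154 − 153/10 = 1387/10.
Numerically: ≈ 138.700.
(This is only a lower bound; the true E[α(G)] may be larger.)

E[α(G)] ≥ 1387/10 ≈ 138.700.


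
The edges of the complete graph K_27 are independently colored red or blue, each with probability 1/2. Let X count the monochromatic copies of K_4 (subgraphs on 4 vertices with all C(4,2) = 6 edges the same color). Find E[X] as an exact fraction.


Let X = Σ_S X_S over the C(27, 4) = 17550 subsets S of size 4, where X_S = 1 if the K_4 on S is monochromatic.
For a fixed S, the K_4 on S has C(4, 2) = 6 edges. P[all 6 edges red] = (1/2)^6, and likewise for blue, so P[monochromatic] = 2·(1/2)^6 = 2^{1 − 6} = 1/32.
Summing: E[X] = C(27, 4) · 2^{1 − 6} = 17550 · 1/32 = 8775/16.
Numerically: E[X] ≈ 548.4375.

E[X] = C(27,4)·2^(1−C(4,2)) = 8775/16 ≈ 548.4375.


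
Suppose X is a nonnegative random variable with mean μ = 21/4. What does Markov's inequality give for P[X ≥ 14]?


μ = E[X] = 21/4, a = 14.
Markov: P[X ≥ 14] ≤ μ/a = (21/4)/14 = 3/8.
Numerically: ≈ 0.3750.
(Since a = 14 > μ = 5.2500, the bound 3/8 is < 1 and informative.)

P[X ≥ 14] ≤ 3/8 ≈ 0.3750.


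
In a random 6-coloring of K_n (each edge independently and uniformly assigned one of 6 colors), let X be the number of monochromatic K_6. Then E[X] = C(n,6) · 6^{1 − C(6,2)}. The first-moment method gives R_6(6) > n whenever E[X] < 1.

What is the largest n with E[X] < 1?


We need C(n, 6) · 6^{1 − 15} < 1, i.e. C(n, 6) < 6^{15 − 1} = 78364164096.
Check values of n near the boundary:
  n = 196: C(196, 6) = 72887293024; 72887293024 < 78364164096? YES
  n = 197: C(197, 6) = 75176946208; 75176946208 < 78364164096? YES
  n = 198: C(198, 6) = 77526225777; 77526225777 < 78364164096? YES
  n = 199: C(199, 6) = 79936367511; 79936367511 < 78364164096? NO
The largest n with C(n, 6) < 78364164096 is n = 198 (where E[X] = 25842075259/26121388032 ≈ 0.9893071). Hence R_6(6) > 198, i.e. R_6(6) ≥ 199.

Largest n = 198; hence R_6(6) > 198.


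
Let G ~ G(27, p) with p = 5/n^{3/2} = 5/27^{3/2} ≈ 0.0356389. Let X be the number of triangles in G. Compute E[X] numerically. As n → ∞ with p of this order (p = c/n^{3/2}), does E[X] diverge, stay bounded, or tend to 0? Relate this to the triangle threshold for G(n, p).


Number of potential triangles: C(27, 3) = 2925.
Each occurs with probability p³ ≈ (0.0356389)³ ≈ 4.52660996e-05.
By linearity: E[X] = C(27, 3)·p³ ≈ 2925 · 4.52660996e-05 ≈ 0.132403.
Since α = 3/2 > 1, p = c/n^{3/2} = o(1/n) is below the triangle threshold p ~ 1/n. Asymptotically E[X] ~ (c³/6)·n^{3(1−α)} = (5³/6)·n^{-1.5} → 0, so by Markov's inequality G has no triangles w.h.p.

E[X] ≈ 0.132403; in regime p = Θ(1/n^{3/2}) E[X] tends to 0 (below the triangle threshold p ~ 1/n).


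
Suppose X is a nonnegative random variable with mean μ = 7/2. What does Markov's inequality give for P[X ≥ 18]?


μ = E[X] = 7/2, a = 18.
Markov: P[X ≥ 18] ≤ μ/a = (7/2)/18 = 7/36.
Numerically: ≈ 0.194.
(Since a = 18 > μ = 3.500, the bound 7/36 is < 1 and informative.)

P[X ≥ 18] ≤ 7/36 ≈ 0.194.


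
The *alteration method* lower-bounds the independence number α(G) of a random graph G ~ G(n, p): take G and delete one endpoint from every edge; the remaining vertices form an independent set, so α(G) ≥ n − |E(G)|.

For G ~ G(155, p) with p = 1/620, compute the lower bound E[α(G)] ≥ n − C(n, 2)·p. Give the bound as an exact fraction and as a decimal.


E[|E(G)|] = C(155, 2)·p = 11935 · (1/620) = 77/4.
E[α(G)] ≥ n − E[|E(G)|] = 155 − 77/4 = 543/4.
Numerically: ≈ 135.7500.
(This is only a lower bound; the true E[α(G)] may be larger.)

E[α(G)] ≥ 543/4 ≈ 135.7500.


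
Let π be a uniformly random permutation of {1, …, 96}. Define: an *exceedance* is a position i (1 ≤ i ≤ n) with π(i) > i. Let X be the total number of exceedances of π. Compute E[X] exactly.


Write X = Σ_{i=1}^{96} X_i, where X_i = 1_{π(i) > i}.
For each fixed i, π(i) is uniform over {1, …, 96} (marginal of a uniform permutation), so P[π(i) > i] = (n − i)/n. Summing: Σ_{i=1}^{96} (n − i)/n = (0 + 1 + … + 95)/96 = 96(96 − 1)/(2·96) = (96 − 1)/2.
Hence E[X] = Σ_{i=1}^{96} (96 − i)/96 = 95/2 ≈ 47.50000.

E[X] = 95/2 = 47.50000.


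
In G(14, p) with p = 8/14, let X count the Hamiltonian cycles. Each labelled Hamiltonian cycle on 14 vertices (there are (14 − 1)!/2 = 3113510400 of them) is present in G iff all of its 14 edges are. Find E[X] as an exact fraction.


K_14 has (14 − 1)!/2 = 3113510400 labelled Hamiltonian cycles.
For each such Hamiltonian cycle H, let X_H = 1 if all 14 edges of H are present in G. Then P[X_H = 1] = p^{14} = (4/7)^{14} = 268435456/678223072849.
By linearity: E[X] = Σ_H E[X_H] = 3113510400 · p^{14} = 3113510400 · 268435456/678223072849 = 119396654854963200/96889010407.
Numerically: E[X] ≈ 1.2323e+06.

E[X] = 3113510400 · (4/7)^{14} = 119396654854963200/96889010407 ≈ 1.2323e+06.


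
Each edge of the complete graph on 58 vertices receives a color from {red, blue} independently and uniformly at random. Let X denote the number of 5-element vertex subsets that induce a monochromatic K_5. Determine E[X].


Let X = Σ_S X_S over the C(58, 5) = 4582116 subsets S of size 5, where X_S = 1 if the K_5 on S is monochromatic.
For a fixed S, the K_5 on S has C(5, 2) = 10 edges. P[all 10 edges red] = (1/2)^10, and likewise for blue, so P[monochromatic] = 2·(1/2)^10 = 2^{1 − 10} = 1/512.
By linearity: E[X] = C(58, 5) · 2^{1 − 10} = 4582116 · 1/512 = 1145529/128.
Numerically: E[X] ≈ 8949.445.

E[X] = C(58,5)·2^(1−C(5,2)) = 1145529/128 ≈ 8949.445.


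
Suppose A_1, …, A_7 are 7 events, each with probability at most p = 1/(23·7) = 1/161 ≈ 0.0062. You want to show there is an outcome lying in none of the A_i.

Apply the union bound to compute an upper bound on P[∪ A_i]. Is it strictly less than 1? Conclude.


Union bound: P[∪_{i=1}^{7} A_i] ≤ Σ_i P[A_i] ≤ 7·p = 7·(1/161) = 1/23.
Numerically: 1/23 ≈ 0.0435.
Is 1/23 < 1? YES.
Since P[∪ A_i] ≤ 1/23 < 1, the complement has P[∩ A_i^c] ≥ 1 − 1/23 = 22/23 > 0, so some outcome avoids every A_i.

7·p = 1/23 ≈ 0.0435; existence CERTIFIED by the union bound.


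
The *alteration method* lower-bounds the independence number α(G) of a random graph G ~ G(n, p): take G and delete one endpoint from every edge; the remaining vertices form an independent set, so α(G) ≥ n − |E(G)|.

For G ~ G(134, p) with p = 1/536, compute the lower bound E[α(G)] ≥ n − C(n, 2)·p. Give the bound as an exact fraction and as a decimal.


E[|E(G)|] = C(134, 2)·p = 8911 · (1/536) = 133/8.
E[α(G)] ≥ n − E[|E(G)|] = 134 − 133/8 = 939/8.
Numerically: ≈ 117.3750.
(This is only a lower bound; the true E[α(G)] may be larger.)

E[α(G)] ≥ 939/8 ≈ 117.3750.


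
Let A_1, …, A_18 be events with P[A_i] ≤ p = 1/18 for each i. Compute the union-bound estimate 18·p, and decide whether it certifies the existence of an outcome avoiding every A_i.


Union bound: P[∪_{i=1}^{18} A_i] ≤ Σ_i P[A_i] ≤ 18·p = 18·(1/18) = 1.
Numerically: 1 ≈ 1.0000.
Is 1 < 1? NO.
Since the bound 1 is ≥ 1, the union bound is uninformative here; it does NOT by itself certify existence.

18·p = 1 ≈ 1.0000; existence NOT certified by the union bound.


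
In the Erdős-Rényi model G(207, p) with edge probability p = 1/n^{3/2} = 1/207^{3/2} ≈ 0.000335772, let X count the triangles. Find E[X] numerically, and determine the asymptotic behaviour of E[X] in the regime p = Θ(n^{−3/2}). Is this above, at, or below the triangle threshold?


Number of potential triangles: C(207, 3) = 1456935.
Each occurs with probability p³ ≈ (0.000335772)³ ≈ 3.78558886e-11.
By linearity: E[X] = C(207, 3)·p³ ≈ 1456935 · 3.78558886e-11 ≈ 0.000055.
Since α = 3/2 > 1, p = c/n^{3/2} = o(1/n) is below the triangle threshold p ~ 1/n. Asymptotically E[X] ~ (c³/6)·n^{3(1−α)} = (1³/6)·n^{-1.5} → 0, so by Markov's inequality G has no triangles w.h.p.

E[X] ≈ 0.000055; in regime p = Θ(1/n^{3/2}) E[X] tends to 0 (below the triangle threshold p ~ 1/n).


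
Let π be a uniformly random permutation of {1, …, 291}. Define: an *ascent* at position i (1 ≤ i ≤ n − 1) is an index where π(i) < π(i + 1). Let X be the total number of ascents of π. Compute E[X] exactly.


Write X = Σ X_I over i = 1, …, 290, with X_I the indicator of one ascent.
There are 290 indicators.
For each fixed i, the pair (π(i), π(i+1)) is a uniformly random ordered pair of distinct values from {1, …, 291}; by symmetry P[π(i) < π(i+1)] = 1/2.
By linearity: E[X] = 290 · (1/2) = (291 − 1) · (1/2) = 145 ≈ 145.000.

E[X] = 145 = 145.000.


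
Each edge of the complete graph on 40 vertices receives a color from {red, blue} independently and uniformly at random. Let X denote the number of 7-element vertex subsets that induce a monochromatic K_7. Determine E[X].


Let X = Σ_S X_S over the C(40, 7) = 18643560 subsets S of size 7, where X_S = 1 if the K_7 on S is monochromatic.
For a fixed S, the K_7 on S has C(7, 2) = 21 edges. P[all 21 edges red] = (1/2)^21, and likewise for blue, so P[monochromatic] = 2·(1/2)^21 = 2^{1 − 21} = 1/1048576.
Summing: E[X] = C(40, 7) · 2^{1 − 21} = 18643560 · 1/1048576 = 2330445/131072.
Numerically: E[X] ≈ 17.77988.

E[X] = C(40,7)·2^(1−C(7,2)) = 2330445/131072 ≈ 17.77988.


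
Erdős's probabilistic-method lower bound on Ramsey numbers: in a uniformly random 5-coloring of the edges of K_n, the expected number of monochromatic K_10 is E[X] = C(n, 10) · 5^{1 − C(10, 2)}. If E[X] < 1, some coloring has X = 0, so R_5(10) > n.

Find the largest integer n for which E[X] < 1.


We need C(n, 10) · 5^{1 − 45} < 1, i.e. C(n, 10) < 5^{45 − 1} = 5684341886080801486968994140625.
Check values of n near the boundary:
  n = 5388: C(5388, 10) = 5634865093375880654852250419586; 5634865093375880654852250419586 < 5684341886080801486968994140625? YES
  n = 5389: C(5389, 10) = 5645340767466558997768874792926; 5645340767466558997768874792926 < 5684341886080801486968994140625? YES
  n = 5390: C(5390, 10) = 5655833965919099070255434039753; 5655833965919099070255434039753 < 5684341886080801486968994140625? YES
  n = 5391: C(5391, 10) = 5666344714787188828795213697883; 5666344714787188828795213697883 < 5684341886080801486968994140625? YES
  n = 5392: C(5392, 10) = 5676873040158402483252283957448; 5676873040158402483252283957448 < 5684341886080801486968994140625? YES
  n = 5393: C(5393, 10) = 5687418968154238267170642278008; 5687418968154238267170642278008 < 5684341886080801486968994140625? NO
  n = 5394: C(5394, 10) = 5697982524930156243149785372878; 5697982524930156243149785372878 < 5684341886080801486968994140625? NO
  n = 5395: C(5395, 10) = 5708563736675616143322765475706; 5708563736675616143322765475706 < 5684341886080801486968994140625? NO
The largest n with C(n, 10) < 5684341886080801486968994140625 is n = 5392 (where E[X] = 5676873040158402483252283957448/5684341886080801486968994140625 ≈ 0.9986861). Hence R_5(10) > 5392, i.e. R_5(10) ≥ 5393.

Largest n = 5392; hence R_5(10) > 5392.


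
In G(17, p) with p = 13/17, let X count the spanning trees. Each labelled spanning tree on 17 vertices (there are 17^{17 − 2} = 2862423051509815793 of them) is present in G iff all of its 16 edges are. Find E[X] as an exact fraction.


K_17 has 17^{17 − 2} = 2862423051509815793 labelled spanning trees.
For each such spanning tree H, let X_H = 1 if all 16 edges of H are present in G. Then P[X_H = 1] = p^{16} = (13/17)^{16} = 665416609183179841/48661191875666868481.
By linearity: E[X] = Σ_H E[X_H] = 2862423051509815793 · p^{16} = 2862423051509815793 · 665416609183179841/48661191875666868481 = 665416609183179841/17.
Numerically: E[X] ≈ 3.91422e+16.

E[X] = 2862423051509815793 · (13/17)^{16} = 665416609183179841/17 ≈ 3.91422e+16.


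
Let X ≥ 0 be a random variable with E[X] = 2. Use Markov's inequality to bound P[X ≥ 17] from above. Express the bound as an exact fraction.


μ = E[X] = 2, a = 17.
Markov: P[X ≥ 17] ≤ μ/a = (2)/17 = 2/17.
Numerically: ≈ 0.1176.
(Since a = 17 > μ = 2.0000, the bound 2/17 is < 1 and informative.)

P[X ≥ 17] ≤ 2/17 ≈ 0.1176.


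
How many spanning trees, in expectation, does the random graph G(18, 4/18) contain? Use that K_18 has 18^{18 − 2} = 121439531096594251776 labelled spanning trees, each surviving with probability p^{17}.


K_18 has 18^{18 − 2} = 121439531096594251776 labelled spanning trees.
For each such spanning tree H, let X_H = 1 if all 17 edges of H are present in G. Then P[X_H = 1] = p^{17} = (2/9)^{17} = 131072/16677181699666569.
By linearity: E[X] = Σ_H E[X_H] = 121439531096594251776 · p^{17} = 121439531096594251776 · 131072/16677181699666569 = 8589934592/9.
Numerically: E[X] ≈ 9.544e+08.

E[X] = 121439531096594251776 · (2/9)^{17} = 8589934592/9 ≈ 9.544e+08.


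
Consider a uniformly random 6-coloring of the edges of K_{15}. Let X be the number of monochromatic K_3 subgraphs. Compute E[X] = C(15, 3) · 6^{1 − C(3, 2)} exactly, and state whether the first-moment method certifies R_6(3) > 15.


E[X] = C(15, 3) · 6^{1 − 3} = 455 · 6^{−2} = 455/36.
As a reduced fraction: E[X] = 455/36 ≈ 12.639.
Is E[X] < 1? NO.
Since E[X] ≥ 1, the first-moment bound is inconclusive at n = 15; it does NOT by itself certify R_6(3) > 15.

E[X] = 455/36 ≈ 12.639; E[X] ≥ 1; first-moment method inconclusive here.


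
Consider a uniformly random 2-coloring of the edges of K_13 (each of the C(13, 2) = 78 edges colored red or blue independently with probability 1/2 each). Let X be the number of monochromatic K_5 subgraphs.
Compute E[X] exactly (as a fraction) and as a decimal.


Let X = Σ_S X_S over the C(13, 5) = 1287 subsets S of size 5, where X_S = 1 if the K_5 on S is monochromatic.
For a fixed S, the K_5 on S has C(5, 2) = 10 edges. P[all 10 edges red] = (1/2)^10, and likewise for blue, so P[monochromatic] = 2·(1/2)^10 = 2^{1 − 10} = 1/512.
Summing: E[X] = C(13, 5) · 2^{1 − 10} = 1287 · 1/512 = 1287/512.
Numerically: E[X] ≈ 2.5137.

E[X] = C(13,5)·2^(1−C(5,2)) = 1287/512 ≈ 2.5137.


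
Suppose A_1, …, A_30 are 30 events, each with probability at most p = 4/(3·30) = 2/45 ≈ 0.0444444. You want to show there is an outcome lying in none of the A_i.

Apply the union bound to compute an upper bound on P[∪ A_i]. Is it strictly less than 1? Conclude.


Union bound: P[∪_{i=1}^{30} A_i] ≤ Σ_i P[A_i] ≤ 30·p = 30·(2/45) = 4/3.
Numerically: 4/3 ≈ 1.3333333.
Is 4/3 < 1? NO.
Since the bound 4/3 is ≥ 1, the union bound is uninformative here; it does NOT by itself certify existence.

30·p = 4/3 ≈ 1.3333333; existence NOT certified by the union bound.


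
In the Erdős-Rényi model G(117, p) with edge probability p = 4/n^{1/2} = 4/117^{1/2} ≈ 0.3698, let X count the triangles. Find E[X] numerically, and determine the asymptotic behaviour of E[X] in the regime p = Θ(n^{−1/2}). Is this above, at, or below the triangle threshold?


Number of potential triangles: C(117, 3) = 260130.
Each occurs with probability p³ ≈ (0.3698)³ ≈ 5.057096e-02.
By linearity: E[X] = C(117, 3)·p³ ≈ 260130 · 5.057096e-02 ≈ 13155.0233.
Since α = 1/2 < 1, p = c/n^{1/2} ≫ 1/n is above the triangle threshold p ~ 1/n. Asymptotically E[X] ~ (c³/6)·n^{3(1−α)} = (4³/6)·n^{1.5} → ∞; triangles are abundant w.h.p.

E[X] ≈ 13155.0233; in regime p = Θ(1/n^{1/2}) E[X] diverges (above the triangle threshold p ~ 1/n).


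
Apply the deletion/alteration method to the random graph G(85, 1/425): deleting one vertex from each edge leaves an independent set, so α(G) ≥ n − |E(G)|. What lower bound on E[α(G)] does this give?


E[|E(G)|] = C(85, 2)·p = 3570 · (1/425) = 42/5.
E[α(G)] ≥ n − E[|E(G)|] = 85 − 42/5 = 383/5.
Numerically: ≈ 76.6000.
(This is only a lower bound; the true E[α(G)] may be larger.)

E[α(G)] ≥ 383/5 ≈ 76.6000.


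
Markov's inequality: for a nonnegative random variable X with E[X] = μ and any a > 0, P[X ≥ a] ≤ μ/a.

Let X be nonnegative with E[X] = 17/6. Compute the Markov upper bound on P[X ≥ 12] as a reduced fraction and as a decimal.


μ = E[X] = 17/6, a = 12.
Markov: P[X ≥ 12] ≤ μ/a = (17/6)/12 = 17/72.
Numerically: ≈ 0.236.
(Since a = 12 > μ = 2.833, the bound 17/72 is < 1 and informative.)

P[X ≥ 12] ≤ 17/72 ≈ 0.236.


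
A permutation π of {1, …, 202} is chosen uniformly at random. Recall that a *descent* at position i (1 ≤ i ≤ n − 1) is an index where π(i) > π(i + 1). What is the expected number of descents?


Write X = Σ X_I over i = 1, …, 201, with X_I the indicator of one descent.
There are 201 indicators.
For each fixed i, the pair (π(i), π(i+1)) is a uniformly random ordered pair of distinct values from {1, …, 202}; by symmetry P[π(i) > π(i+1)] = 1/2.
By linearity: E[X] = 201 · (1/2) = (202 − 1) · (1/2) = 201/2 ≈ 100.5000.

E[X] = 201/2 = 100.5000.


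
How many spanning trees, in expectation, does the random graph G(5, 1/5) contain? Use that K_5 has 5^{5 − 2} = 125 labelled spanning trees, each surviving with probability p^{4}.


K_5 has 5^{5 − 2} = 125 labelled spanning trees.
For each such spanning tree H, let X_H = 1 if all 4 edges of H are present in G. Then P[X_H = 1] = p^{4} = (1/5)^{4} = 1/625.
By linearity of expectation: E[X] = Σ_H E[X_H] = 125 · p^{4} = 125 · 1/625 = 1/5.
Numerically: E[X] ≈ 0.2.

E[X] = 125 · (1/5)^{4} = 1/5 ≈ 0.2.


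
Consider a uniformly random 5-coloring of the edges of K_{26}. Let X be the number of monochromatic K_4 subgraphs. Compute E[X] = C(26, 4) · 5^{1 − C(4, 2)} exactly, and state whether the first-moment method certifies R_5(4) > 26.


E[X] = C(26, 4) · 5^{1 − 6} = 14950 · 5^{−5} = 14950/3125.
As a reduced fraction: E[X] = 598/125 ≈ 4.7840000.
Is E[X] < 1? NO.
Since E[X] ≥ 1, the first-moment bound is inconclusive at n = 26; it does NOT by itself certify R_5(4) > 26.

E[X] = 598/125 ≈ 4.7840000; E[X] ≥ 1; first-moment method inconclusive here.


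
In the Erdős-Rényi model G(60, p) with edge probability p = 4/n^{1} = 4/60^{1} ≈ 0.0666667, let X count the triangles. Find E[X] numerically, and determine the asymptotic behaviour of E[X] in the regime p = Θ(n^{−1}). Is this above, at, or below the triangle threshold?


Number of potential triangles: C(60, 3) = 34220.
Each occurs with probability p³ ≈ (0.0666667)³ ≈ 2.96296296e-04.
By linearity: E[X] = C(60, 3)·p³ ≈ 34220 · 2.96296296e-04 ≈ 10.139259.
Here α = 1, so p = 4/n is exactly at the triangle threshold p ~ 1/n. Asymptotically E[X] → c³/6 = 4³/6 = 32/3 ≈ 10.666667, a bounded constant. In this regime the triangle count is asymptotically Poisson(c³/6).

E[X] ≈ 10.139259; in regime p = Θ(1/n^{1}) E[X] stays bounded (at the triangle threshold p ~ 1/n).


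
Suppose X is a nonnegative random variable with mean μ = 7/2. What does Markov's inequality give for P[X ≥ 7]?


μ = E[X] = 7/2, a = 7.
Markov: P[X ≥ 7] ≤ μ/a = (7/2)/7 = 1/2.
Numerically: ≈ 0.5000.
(Since a = 7 > μ = 3.5000, the bound 1/2 is < 1 and informative.)

P[X ≥ 7] ≤ 1/2 ≈ 0.5000.


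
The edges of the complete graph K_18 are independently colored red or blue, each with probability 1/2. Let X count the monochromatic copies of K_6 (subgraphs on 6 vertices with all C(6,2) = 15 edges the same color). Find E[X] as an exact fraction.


Let X = Σ_S X_S over the C(18, 6) = 18564 subsets S of size 6, where X_S = 1 if the K_6 on S is monochromatic.
For a fixed S, the K_6 on S has C(6, 2) = 15 edges. P[all 15 edges red] = (1/2)^15, and likewise for blue, so P[monochromatic] = 2·(1/2)^15 = 2^{1 − 15} = 1/16384.
By linearity of expectation: E[X] = C(18, 6) · 2^{1 − 15} = 18564 · 1/16384 = 4641/4096.
Numerically: E[X] ≈ 1.1331.

E[X] = C(18,6)·2^(1−C(6,2)) = 4641/4096 ≈ 1.1331.


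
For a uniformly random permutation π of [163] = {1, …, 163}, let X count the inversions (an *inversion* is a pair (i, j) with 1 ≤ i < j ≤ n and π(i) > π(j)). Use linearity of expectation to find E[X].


Write X = Σ X_I over the C(163, 2) = 13203 pairs i < j, with X_I the indicator of one inversion.
There are 13203 indicators.
For each fixed pair i < j, the values π(i) and π(j) are two distinct elements of {1, …, 163} in uniformly random order; by symmetry P[π(i) > π(j)] = 1/2.
By linearity: E[X] = 13203 · (1/2) = C(163, 2) · (1/2) = 13203/2 = 13203/2 ≈ 6601.50000.

E[X] = 13203/2 = 6601.50000.


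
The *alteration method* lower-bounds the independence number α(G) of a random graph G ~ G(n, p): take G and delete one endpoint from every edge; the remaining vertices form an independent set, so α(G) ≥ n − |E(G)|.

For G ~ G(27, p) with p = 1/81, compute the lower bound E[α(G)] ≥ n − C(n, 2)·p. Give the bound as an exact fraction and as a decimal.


E[|E(G)|] = C(27, 2)·p = 351 · (1/81) = 13/3.
E[α(G)] ≥ n − E[|E(G)|] = 27 − 13/3 = 68/3.
Numerically: ≈ 22.666667.
(This is only a lower bound; the true E[α(G)] may be larger.)

E[α(G)] ≥ 68/3 ≈ 22.666667.


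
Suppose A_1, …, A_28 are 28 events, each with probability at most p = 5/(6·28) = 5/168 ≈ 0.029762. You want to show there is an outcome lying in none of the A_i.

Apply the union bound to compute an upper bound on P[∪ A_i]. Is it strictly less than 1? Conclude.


Union bound: P[∪_{i=1}^{28} A_i] ≤ Σ_i P[A_i] ≤ 28·p = 28·(5/168) = 5/6.
Numerically: 5/6 ≈ 0.833333.
Is 5/6 < 1? YES.
Since P[∪ A_i] ≤ 5/6 < 1, the complement has P[∩ A_i^c] ≥ 1 − 5/6 = 1/6 > 0, so some outcome avoids every A_i.

28·p = 5/6 ≈ 0.833333; existence CERTIFIED by the union bound.


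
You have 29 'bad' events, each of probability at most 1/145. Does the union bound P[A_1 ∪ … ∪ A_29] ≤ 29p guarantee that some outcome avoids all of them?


Union bound: P[∪_{i=1}^{29} A_i] ≤ Σ_i P[A_i] ≤ 29·p = 29·(1/145) = 1/5.
Numerically: 1/5 ≈ 0.2000000.
Is 1/5 < 1? YES.
Since P[∪ A_i] ≤ 1/5 < 1, the complement has P[∩ A_i^c] ≥ 1 − 1/5 = 4/5 > 0, so some outcome avoids every A_i.

29·p = 1/5 ≈ 0.2000000; existence CERTIFIED by the union bound.


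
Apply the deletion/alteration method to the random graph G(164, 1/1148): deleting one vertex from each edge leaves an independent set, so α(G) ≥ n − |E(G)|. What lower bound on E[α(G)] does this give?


E[|E(G)|] = C(164, 2)·p = 13366 · (1/1148) = 163/14.
E[α(G)] ≥ n − E[|E(G)|] = 164 − 163/14 = 2133/14.
Numerically: ≈ 152.35714.
(This is only a lower bound; the true E[α(G)] may be larger.)

E[α(G)] ≥ 2133/14 ≈ 152.35714.


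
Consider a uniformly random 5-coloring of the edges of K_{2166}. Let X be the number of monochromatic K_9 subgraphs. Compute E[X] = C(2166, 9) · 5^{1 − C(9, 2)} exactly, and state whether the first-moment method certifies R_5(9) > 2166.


E[X] = C(2166, 9) · 5^{1 − 36} = 2844037944203015677277940 · 5^{−35} = 2844037944203015677277940/2910383045673370361328125.
As a reduced fraction: E[X] = 568807588840603135455588/582076609134674072265625 ≈ 0.9772.
Is E[X] < 1? YES.
Since E[X] < 1, there exists a 5-coloring of K_{2166} with no monochromatic K_9; hence R_5(9) > 2166.

E[X] = 568807588840603135455588/582076609134674072265625 ≈ 0.9772; E[X] < 1, so R_5(9) > 2166.


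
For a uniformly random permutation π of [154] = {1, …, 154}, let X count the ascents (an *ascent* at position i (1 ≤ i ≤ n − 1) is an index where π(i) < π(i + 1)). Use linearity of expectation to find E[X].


Write X = Σ X_I over i = 1, …, 153, with X_I the indicator of one ascent.
There are 153 indicators.
For each fixed i, the pair (π(i), π(i+1)) is a uniformly random ordered pair of distinct values from {1, …, 154}; by symmetry P[π(i) < π(i+1)] = 1/2.
By linearity: E[X] = 153 · (1/2) = (154 − 1) · (1/2) = 153/2 ≈ 76.5000.

E[X] = 153/2 = 76.5000.


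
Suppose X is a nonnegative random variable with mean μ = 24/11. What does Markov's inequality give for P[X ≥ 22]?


μ = E[X] = 24/11, a = 22.
Markov: P[X ≥ 22] ≤ μ/a = (24/11)/22 = 12/121.
Numerically: ≈ 0.099174.
(Since a = 22 > μ = 2.181818, the bound 12/121 is < 1 and informative.)

P[X ≥ 22] ≤ 12/121 ≈ 0.099174.


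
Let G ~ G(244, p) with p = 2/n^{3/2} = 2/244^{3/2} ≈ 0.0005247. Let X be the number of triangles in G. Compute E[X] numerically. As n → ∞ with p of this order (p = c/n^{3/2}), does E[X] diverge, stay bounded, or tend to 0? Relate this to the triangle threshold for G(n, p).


Number of potential triangles: C(244, 3) = 2391444.
Each occurs with probability p³ ≈ (0.0005247)³ ≈ 1.444893e-10.
By linearity: E[X] = C(244, 3)·p³ ≈ 2391444 · 1.444893e-10 ≈ 0.0003.
Since α = 3/2 > 1, p = c/n^{3/2} = o(1/n) is below the triangle threshold p ~ 1/n. Asymptotically E[X] ~ (c³/6)·n^{3(1−α)} = (2³/6)·n^{-1.5} → 0, so by Markov's inequality G has no triangles w.h.p.

E[X] ≈ 0.0003; in regime p = Θ(1/n^{3/2}) E[X] tends to 0 (below the triangle threshold p ~ 1/n).


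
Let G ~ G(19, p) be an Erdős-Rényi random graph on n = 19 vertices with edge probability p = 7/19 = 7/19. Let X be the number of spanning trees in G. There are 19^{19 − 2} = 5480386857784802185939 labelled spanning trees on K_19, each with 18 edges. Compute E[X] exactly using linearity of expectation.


K_19 has 19^{19 − 2} = 5480386857784802185939 labelled spanning trees.
For each such spanning tree H, let X_H = 1 if all 18 edges of H are present in G. Then P[X_H = 1] = p^{18} = (7/19)^{18} = 1628413597910449/104127350297911241532841.
By linearity of expectation: E[X] = Σ_H E[X_H] = 5480386857784802185939 · p^{18} = 5480386857784802185939 · 1628413597910449/104127350297911241532841 = 1628413597910449/19.
Numerically: E[X] ≈ 8.5706e+13.

E[X] = 5480386857784802185939 · (7/19)^{18} = 1628413597910449/19 ≈ 8.5706e+13.


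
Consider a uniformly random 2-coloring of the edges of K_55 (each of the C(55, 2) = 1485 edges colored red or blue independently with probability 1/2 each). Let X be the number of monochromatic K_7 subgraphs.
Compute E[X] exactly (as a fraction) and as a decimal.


Let X = Σ_S X_S over the C(55, 7) = 202927725 subsets S of size 7, where X_S = 1 if the K_7 on S is monochromatic.
For a fixed S, the K_7 on S has C(7, 2) = 21 edges. P[all 21 edges red] = (1/2)^21, and likewise for blue, so P[monochromatic] = 2·(1/2)^21 = 2^{1 − 21} = 1/1048576.
By linearity of expectation: E[X] = C(55, 7) · 2^{1 − 21} = 202927725 · 1/1048576 = 202927725/1048576.
Numerically: E[X] ≈ 193.527.

E[X] = C(55,7)·2^(1−C(7,2)) = 202927725/1048576 ≈ 193.527.


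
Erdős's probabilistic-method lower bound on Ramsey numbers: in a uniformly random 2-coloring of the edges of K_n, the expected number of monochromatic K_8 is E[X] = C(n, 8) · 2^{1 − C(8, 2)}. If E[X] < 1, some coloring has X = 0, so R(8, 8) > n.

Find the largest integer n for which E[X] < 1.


We need C(n, 8) · 2^{1 − 28} < 1, i.e. C(n, 8) < 2^{28 − 1} = 134217728.
Check values of n near the boundary:
  n = 36: C(36, 8) = 30260340; 30260340 < 134217728? YES
  n = 37: C(37, 8) = 38608020; 38608020 < 134217728? YES
  n = 38: C(38, 8) = 48903492; 48903492 < 134217728? YES
  n = 39: C(39, 8) = 61523748; 61523748 < 134217728? YES
  n = 40: C(40, 8) = 76904685; 76904685 < 134217728? YES
  n = 41: C(41, 8) = 95548245; 95548245 < 134217728? YES
  n = 42: C(42, 8) = 118030185; 118030185 < 134217728? YES
  n = 43: C(43, 8) = 145008513; 145008513 < 134217728? NO
The largest n with C(n, 8) < 134217728 is n = 42 (where E[X] = 118030185/134217728 ≈ 0.8793934). Hence R(8, 8) > 42, i.e. R(8, 8) ≥ 43.

Largest n = 42; hence R(8, 8) > 42.


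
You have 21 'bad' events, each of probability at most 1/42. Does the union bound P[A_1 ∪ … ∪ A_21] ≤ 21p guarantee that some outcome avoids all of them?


Union bound: P[∪_{i=1}^{21} A_i] ≤ Σ_i P[A_i] ≤ 21·p = 21·(1/42) = 1/2.
Numerically: 1/2 ≈ 0.5000.
Is 1/2 < 1? YES.
Since P[∪ A_i] ≤ 1/2 < 1, the complement has P[∩ A_i^c] ≥ 1 − 1/2 = 1/2 > 0, so some outcome avoids every A_i.

21·p = 1/2 ≈ 0.5000; existence CERTIFIED by the union bound.


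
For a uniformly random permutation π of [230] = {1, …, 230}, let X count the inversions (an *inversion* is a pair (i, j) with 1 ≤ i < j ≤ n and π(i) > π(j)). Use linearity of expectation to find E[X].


Write X = Σ X_I over the C(230, 2) = 26335 pairs i < j, with X_I the indicator of one inversion.
There are 26335 indicators.
For each fixed pair i < j, the values π(i) and π(j) are two distinct elements of {1, …, 230} in uniformly random order; by symmetry P[π(i) > π(j)] = 1/2.
By linearity: E[X] = 26335 · (1/2) = C(230, 2) · (1/2) = 26335/2 = 26335/2 ≈ 13167.50000.

E[X] = 26335/2 = 13167.50000.


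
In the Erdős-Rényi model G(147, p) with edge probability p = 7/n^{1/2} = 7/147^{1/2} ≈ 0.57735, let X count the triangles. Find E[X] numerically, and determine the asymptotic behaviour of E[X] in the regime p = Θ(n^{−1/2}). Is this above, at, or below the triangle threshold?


Number of potential triangles: C(147, 3) = 518665.
Each occurs with probability p³ ≈ (0.57735)³ ≈ 1.9245009e-01.
By linearity: E[X] = C(147, 3)·p³ ≈ 518665 · 1.9245009e-01 ≈ 99817.12579.
Since α = 1/2 < 1, p = c/n^{1/2} ≫ 1/n is above the triangle threshold p ~ 1/n. Asymptotically E[X] ~ (c³/6)·n^{3(1−α)} = (7³/6)·n^{1.5} → ∞; triangles are abundant w.h.p.

E[X] ≈ 99817.12579; in regime p = Θ(1/n^{1/2}) E[X] diverges (above the triangle threshold p ~ 1/n).


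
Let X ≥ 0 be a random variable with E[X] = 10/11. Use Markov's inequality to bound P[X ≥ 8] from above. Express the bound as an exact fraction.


μ = E[X] = 10/11, a = 8.
Markov: P[X ≥ 8] ≤ μ/a = (10/11)/8 = 5/44.
Numerically: ≈ 0.113636.
(Since a = 8 > μ = 0.909091, the bound 5/44 is < 1 and informative.)

P[X ≥ 8] ≤ 5/44 ≈ 0.113636.


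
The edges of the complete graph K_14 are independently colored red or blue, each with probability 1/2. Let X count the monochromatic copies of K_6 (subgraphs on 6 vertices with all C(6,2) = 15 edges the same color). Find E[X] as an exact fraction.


Let X = Σ_S X_S over the C(14, 6) = 3003 subsets S of size 6, where X_S = 1 if the K_6 on S is monochromatic.
For a fixed S, the K_6 on S has C(6, 2) = 15 edges. P[all 15 edges red] = (1/2)^15, and likewise for blue, so P[monochromatic] = 2·(1/2)^15 = 2^{1 − 15} = 1/16384.
By linearity of expectation: E[X] = C(14, 6) · 2^{1 − 15} = 3003 · 1/16384 = 3003/16384.
Numerically: E[X] ≈ 0.18329.

E[X] = C(14,6)·2^(1−C(6,2)) = 3003/16384 ≈ 0.18329.


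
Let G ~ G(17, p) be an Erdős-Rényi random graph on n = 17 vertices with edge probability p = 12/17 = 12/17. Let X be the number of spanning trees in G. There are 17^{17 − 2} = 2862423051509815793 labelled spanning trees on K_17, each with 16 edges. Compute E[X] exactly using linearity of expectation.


K_17 has 17^{17 − 2} = 2862423051509815793 labelled spanning trees.
For each such spanning tree H, let X_H = 1 if all 16 edges of H are present in G. Then P[X_H = 1] = p^{16} = (12/17)^{16} = 184884258895036416/48661191875666868481.
By linearity: E[X] = Σ_H E[X_H] = 2862423051509815793 · p^{16} = 2862423051509815793 · 184884258895036416/48661191875666868481 = 184884258895036416/17.
Numerically: E[X] ≈ 1.0876e+16.

E[X] = 2862423051509815793 · (12/17)^{16} = 184884258895036416/17 ≈ 1.0876e+16.


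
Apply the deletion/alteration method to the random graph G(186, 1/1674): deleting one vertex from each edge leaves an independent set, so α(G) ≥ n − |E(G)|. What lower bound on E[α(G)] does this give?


E[|E(G)|] = C(186, 2)·p = 17205 · (1/1674) = 185/18.
E[α(G)] ≥ n − E[|E(G)|] = 186 − 185/18 = 3163/18.
Numerically: ≈ 175.7222.
(This is only a lower bound; the true E[α(G)] may be larger.)

E[α(G)] ≥ 3163/18 ≈ 175.7222.


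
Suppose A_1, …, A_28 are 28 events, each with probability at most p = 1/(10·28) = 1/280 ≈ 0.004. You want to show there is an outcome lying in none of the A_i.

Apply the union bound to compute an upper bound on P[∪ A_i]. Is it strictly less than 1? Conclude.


Union bound: P[∪_{i=1}^{28} A_i] ≤ Σ_i P[A_i] ≤ 28·p = 28·(1/280) = 1/10.
Numerically: 1/10 ≈ 0.100.
Is 1/10 < 1? YES.
Since P[∪ A_i] ≤ 1/10 < 1, the complement has P[∩ A_i^c] ≥ 1 − 1/10 = 9/10 > 0, so some outcome avoids every A_i.

28·p = 1/10 ≈ 0.100; existence CERTIFIED by the union bound.


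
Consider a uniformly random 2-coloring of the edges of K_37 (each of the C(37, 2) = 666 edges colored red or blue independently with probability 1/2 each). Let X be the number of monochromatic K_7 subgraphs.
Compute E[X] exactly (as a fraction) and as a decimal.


Let X = Σ_S X_S over the C(37, 7) = 10295472 subsets S of size 7, where X_S = 1 if the K_7 on S is monochromatic.
For a fixed S, the K_7 on S has C(7, 2) = 21 edges. P[all 21 edges red] = (1/2)^21, and likewise for blue, so P[monochromatic] = 2·(1/2)^21 = 2^{1 − 21} = 1/1048576.
By linearity of expectation: E[X] = C(37, 7) · 2^{1 − 21} = 10295472 · 1/1048576 = 643467/65536.
Numerically: E[X] ≈ 9.81853.

E[X] = C(37,7)·2^(1−C(7,2)) = 643467/65536 ≈ 9.81853.


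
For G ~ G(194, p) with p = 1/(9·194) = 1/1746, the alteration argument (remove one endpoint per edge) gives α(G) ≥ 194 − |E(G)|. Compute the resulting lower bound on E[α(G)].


E[|E(G)|] = C(194, 2)·p = 18721 · (1/1746) = 193/18.
E[α(G)] ≥ n − E[|E(G)|] = 194 − 193/18 = 3299/18.
Numerically: ≈ 183.27778.
(This is only a lower bound; the true E[α(G)] may be larger.)

E[α(G)] ≥ 3299/18 ≈ 183.27778.


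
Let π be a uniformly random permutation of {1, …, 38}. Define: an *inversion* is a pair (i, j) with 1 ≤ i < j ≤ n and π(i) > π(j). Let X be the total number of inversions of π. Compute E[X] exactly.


Write X = Σ X_I over the C(38, 2) = 703 pairs i < j, with X_I the indicator of one inversion.
There are 703 indicators.
For each fixed pair i < j, the values π(i) and π(j) are two distinct elements of {1, …, 38} in uniformly random order; by symmetry P[π(i) > π(j)] = 1/2.
By linearity: E[X] = 703 · (1/2) = C(38, 2) · (1/2) = 703/2 = 703/2 ≈ 351.5000.

E[X] = 703/2 = 351.5000.


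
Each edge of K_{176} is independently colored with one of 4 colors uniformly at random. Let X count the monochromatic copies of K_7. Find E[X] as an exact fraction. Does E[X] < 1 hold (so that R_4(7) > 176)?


E[X] = C(176, 7) · 4^{1 − 21} = 919790691600 · 4^{−20} = 919790691600/1099511627776.
As a reduced fraction: E[X] = 57486918225/68719476736 ≈ 0.8365.
Is E[X] < 1? YES.
Since E[X] < 1, there exists a 4-coloring of K_{176} with no monochromatic K_7; hence R_4(7) > 176.

E[X] = 57486918225/68719476736 ≈ 0.8365; E[X] < 1, so R_4(7) > 176.


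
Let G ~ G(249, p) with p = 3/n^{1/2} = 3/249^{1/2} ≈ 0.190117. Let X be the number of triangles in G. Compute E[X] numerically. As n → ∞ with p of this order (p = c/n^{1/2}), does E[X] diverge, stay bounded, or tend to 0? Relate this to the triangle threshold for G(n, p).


Number of potential triangles: C(249, 3) = 2542124.
Each occurs with probability p³ ≈ (0.190117)³ ≈ 6.87170874e-03.
By linearity: E[X] = C(249, 3)·p³ ≈ 2542124 · 6.87170874e-03 ≈ 17468.735711.
Since α = 1/2 < 1, p = c/n^{1/2} ≫ 1/n is above the triangle threshold p ~ 1/n. Asymptotically E[X] ~ (c³/6)·n^{3(1−α)} = (3³/6)·n^{1.5} → ∞; triangles are abundant w.h.p.

E[X] ≈ 17468.735711; in regime p = Θ(1/n^{1/2}) E[X] diverges (above the triangle threshold p ~ 1/n).


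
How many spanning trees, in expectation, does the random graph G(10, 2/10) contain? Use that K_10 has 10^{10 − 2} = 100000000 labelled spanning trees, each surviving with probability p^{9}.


K_10 has 10^{10 − 2} = 100000000 labelled spanning trees.
For each such spanning tree H, let X_H = 1 if all 9 edges of H are present in G. Then P[X_H = 1] = p^{9} = (1/5)^{9} = 1/1953125.
Summing the indicators: E[X] = Σ_H E[X_H] = 100000000 · p^{9} = 100000000 · 1/1953125 = 256/5.
Numerically: E[X] ≈ 51.2.

E[X] = 100000000 · (1/5)^{9} = 256/5 ≈ 51.2.


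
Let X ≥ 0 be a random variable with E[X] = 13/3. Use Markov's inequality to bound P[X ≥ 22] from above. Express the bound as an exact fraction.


μ = E[X] = 13/3, a = 22.
Markov: P[X ≥ 22] ≤ μ/a = (13/3)/22 = 13/66.
Numerically: ≈ 0.197.
(Since a = 22 > μ = 4.333, the bound 13/66 is < 1 and informative.)

P[X ≥ 22] ≤ 13/66 ≈ 0.197.


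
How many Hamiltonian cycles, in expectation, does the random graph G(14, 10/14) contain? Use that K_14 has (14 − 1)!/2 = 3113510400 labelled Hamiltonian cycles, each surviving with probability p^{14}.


K_14 has (14 − 1)!/2 = 3113510400 labelled Hamiltonian cycles.
For each such Hamiltonian cycle H, let X_H = 1 if all 14 edges of H are present in G. Then P[X_H = 1] = p^{14} = (5/7)^{14} = 6103515625/678223072849.
By linearity: E[X] = Σ_H E[X_H] = 3113510400 · p^{14} = 3113510400 · 6103515625/678223072849 = 2714765625000000000/96889010407.
Numerically: E[X] ≈ 2.802e+07.

E[X] = 3113510400 · (5/7)^{14} = 2714765625000000000/96889010407 ≈ 2.802e+07.


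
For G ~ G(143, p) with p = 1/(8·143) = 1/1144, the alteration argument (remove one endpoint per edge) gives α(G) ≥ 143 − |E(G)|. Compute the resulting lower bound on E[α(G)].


E[|E(G)|] = C(143, 2)·p = 10153 · (1/1144) = 71/8.
E[α(G)] ≥ n − E[|E(G)|] = 143 − 71/8 = 1073/8.
Numerically: ≈ 134.12500.
(This is only a lower bound; the true E[α(G)] may be larger.)

E[α(G)] ≥ 1073/8 ≈ 134.12500.


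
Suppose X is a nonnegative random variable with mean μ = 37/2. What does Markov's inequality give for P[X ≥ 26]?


μ = E[X] = 37/2, a = 26.
Markov: P[X ≥ 26] ≤ μ/a = (37/2)/26 = 37/52.
Numerically: ≈ 0.712.
(Since a = 26 > μ = 18.500, the bound 37/52 is < 1 and informative.)

P[X ≥ 26] ≤ 37/52 ≈ 0.712.


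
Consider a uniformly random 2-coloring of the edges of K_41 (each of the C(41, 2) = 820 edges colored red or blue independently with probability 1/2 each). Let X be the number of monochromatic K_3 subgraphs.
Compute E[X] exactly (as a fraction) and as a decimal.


Let X = Σ_S X_S over the C(41, 3) = 10660 subsets S of size 3, where X_S = 1 if the K_3 on S is monochromatic.
For a fixed S, the K_3 on S has C(3, 2) = 3 edges. P[all 3 edges red] = (1/2)^3, and likewise for blue, so P[monochromatic] = 2·(1/2)^3 = 2^{1 − 3} = 1/4.
By linearity of expectation: E[X] = C(41, 3) · 2^{1 − 3} = 10660 · 1/4 = 2665.
Numerically: E[X] ≈ 2665.000.

E[X] = C(41,3)·2^(1−C(3,2)) = 2665 ≈ 2665.000.


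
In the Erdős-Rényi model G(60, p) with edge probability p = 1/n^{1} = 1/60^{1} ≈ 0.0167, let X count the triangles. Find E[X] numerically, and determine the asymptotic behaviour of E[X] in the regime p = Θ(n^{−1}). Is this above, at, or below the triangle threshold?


Number of potential triangles: C(60, 3) = 34220.
Each occurs with probability p³ ≈ (0.0167)³ ≈ 4.62963e-06.
By linearity: E[X] = C(60, 3)·p³ ≈ 34220 · 4.62963e-06 ≈ 0.158.
Here α = 1, so p = 1/n is exactly at the triangle threshold p ~ 1/n. Asymptotically E[X] → c³/6 = 1³/6 = 1/6 ≈ 0.167, a bounded constant. In this regime the triangle count is asymptotically Poisson(c³/6).

E[X] ≈ 0.158; in regime p = Θ(1/n^{1}) E[X] stays bounded (at the triangle threshold p ~ 1/n).


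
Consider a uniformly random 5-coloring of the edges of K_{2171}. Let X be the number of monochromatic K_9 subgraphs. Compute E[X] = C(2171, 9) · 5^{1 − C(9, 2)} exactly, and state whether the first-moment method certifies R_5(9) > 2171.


E[X] = C(2171, 9) · 5^{1 − 36} = 2903784578674959601827205 · 5^{−35} = 2903784578674959601827205/2910383045673370361328125.
As a reduced fraction: E[X] = 580756915734991920365441/582076609134674072265625 ≈ 0.9977.
Is E[X] < 1? YES.
Since E[X] < 1, there exists a 5-coloring of K_{2171} with no monochromatic K_9; hence R_5(9) > 2171.

E[X] = 580756915734991920365441/582076609134674072265625 ≈ 0.9977; E[X] < 1, so R_5(9) > 2171.
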